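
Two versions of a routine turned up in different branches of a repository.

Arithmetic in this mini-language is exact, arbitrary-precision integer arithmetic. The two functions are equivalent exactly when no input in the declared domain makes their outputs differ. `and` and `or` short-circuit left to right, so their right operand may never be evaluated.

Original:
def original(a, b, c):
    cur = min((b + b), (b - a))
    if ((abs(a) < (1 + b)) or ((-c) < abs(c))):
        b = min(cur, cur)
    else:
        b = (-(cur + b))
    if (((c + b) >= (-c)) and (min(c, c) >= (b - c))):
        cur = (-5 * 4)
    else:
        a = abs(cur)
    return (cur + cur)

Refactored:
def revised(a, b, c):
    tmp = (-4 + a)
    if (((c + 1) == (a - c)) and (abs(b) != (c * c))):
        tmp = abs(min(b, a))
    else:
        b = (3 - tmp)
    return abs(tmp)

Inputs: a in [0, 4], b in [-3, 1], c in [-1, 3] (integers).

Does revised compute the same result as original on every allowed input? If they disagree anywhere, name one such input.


Evaluate both at a=0, b=-3, c=-1.
original: cur = -6; ((abs(a) < (1 + b)) or ((-c) < abs(c))) -> false; b = 9; (((c + b) >= (-c)) and (min(c, c) >= (b - c))) -> false; a = 6; return -12
revised: tmp = -4; (((c + 1) == (a - c)) and (abs(b) != (c * c))) -> false; b = 7; return 4
-12 against 4: the behavior changed.
verdict: not equivalent; witness: a=0, b=-3, c=-1


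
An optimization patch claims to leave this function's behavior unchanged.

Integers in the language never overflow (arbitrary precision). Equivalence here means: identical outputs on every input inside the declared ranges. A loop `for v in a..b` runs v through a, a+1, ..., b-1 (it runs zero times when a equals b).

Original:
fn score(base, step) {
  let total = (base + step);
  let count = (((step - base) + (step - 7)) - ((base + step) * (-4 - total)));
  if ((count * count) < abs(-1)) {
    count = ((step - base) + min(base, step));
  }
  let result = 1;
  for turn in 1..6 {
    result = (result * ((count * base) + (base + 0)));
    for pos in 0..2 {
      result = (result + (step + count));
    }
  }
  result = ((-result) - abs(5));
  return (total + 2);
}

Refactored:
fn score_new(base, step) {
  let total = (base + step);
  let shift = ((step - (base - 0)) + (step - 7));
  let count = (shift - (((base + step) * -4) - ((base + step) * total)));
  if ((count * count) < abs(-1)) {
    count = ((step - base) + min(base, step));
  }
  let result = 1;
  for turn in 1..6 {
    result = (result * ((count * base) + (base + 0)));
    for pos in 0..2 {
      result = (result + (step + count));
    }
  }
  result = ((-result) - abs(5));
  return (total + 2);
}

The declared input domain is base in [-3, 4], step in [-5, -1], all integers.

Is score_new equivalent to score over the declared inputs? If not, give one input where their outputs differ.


Although constant usage differs, statement counts differ, arithmetic usage differs, local variable names differ, 40/40 inputs agree.
verdict: equivalent


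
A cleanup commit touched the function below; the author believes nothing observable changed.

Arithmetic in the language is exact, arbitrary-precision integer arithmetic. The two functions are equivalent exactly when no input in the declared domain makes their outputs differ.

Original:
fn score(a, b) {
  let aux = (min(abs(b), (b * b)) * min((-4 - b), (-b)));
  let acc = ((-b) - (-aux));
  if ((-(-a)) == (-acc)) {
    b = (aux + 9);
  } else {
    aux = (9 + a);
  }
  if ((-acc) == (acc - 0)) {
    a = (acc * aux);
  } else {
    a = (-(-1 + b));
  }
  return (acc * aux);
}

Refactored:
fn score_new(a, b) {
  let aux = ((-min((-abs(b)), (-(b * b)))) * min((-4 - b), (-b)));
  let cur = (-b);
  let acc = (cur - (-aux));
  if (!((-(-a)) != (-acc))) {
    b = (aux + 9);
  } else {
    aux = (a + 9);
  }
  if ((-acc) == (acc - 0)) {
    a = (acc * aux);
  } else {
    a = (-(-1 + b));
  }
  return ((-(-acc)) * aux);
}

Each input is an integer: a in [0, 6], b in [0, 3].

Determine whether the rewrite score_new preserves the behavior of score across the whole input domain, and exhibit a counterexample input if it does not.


Run the pair on a=0, b=2.
score: aux := -12 | acc := -14 | ((-(-a)) == (-acc)): false | aux := 9 | ((-acc) == (acc - 0)): false | a := -1 | result -126
score_new: aux := -24 | cur := -2 | acc := -26 | (!((-(-a)) != (-acc))): false | aux := 9 | ((-acc) == (acc - 0)): false | a := -1 | result -234
-126 vs -234 — the two versions disagree here.
verdict: not equivalent; witness: a=0, b=2


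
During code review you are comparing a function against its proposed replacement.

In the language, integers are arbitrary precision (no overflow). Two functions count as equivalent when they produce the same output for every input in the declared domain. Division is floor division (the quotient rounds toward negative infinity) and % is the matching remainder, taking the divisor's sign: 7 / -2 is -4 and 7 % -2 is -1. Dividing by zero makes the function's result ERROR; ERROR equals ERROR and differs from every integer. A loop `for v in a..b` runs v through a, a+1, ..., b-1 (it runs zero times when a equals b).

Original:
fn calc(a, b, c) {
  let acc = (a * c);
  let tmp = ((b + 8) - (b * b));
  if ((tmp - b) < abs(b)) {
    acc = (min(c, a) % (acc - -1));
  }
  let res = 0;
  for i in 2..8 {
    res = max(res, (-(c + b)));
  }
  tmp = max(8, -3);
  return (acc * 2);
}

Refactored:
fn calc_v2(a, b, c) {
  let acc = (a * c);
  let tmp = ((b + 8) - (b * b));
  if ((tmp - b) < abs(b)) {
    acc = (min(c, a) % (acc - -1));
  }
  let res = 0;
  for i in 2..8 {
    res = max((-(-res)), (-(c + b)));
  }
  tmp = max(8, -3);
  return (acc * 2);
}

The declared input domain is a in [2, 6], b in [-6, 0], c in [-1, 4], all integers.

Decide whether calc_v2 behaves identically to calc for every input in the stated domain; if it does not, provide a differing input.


Side by side, the visible changes include: same computation, different form.
As a probe, take a=5, b=-2, c=0: calc runs acc := 0 | tmp := 2 | ((tmp - b) < abs(b)): false | res := 0 | iter i=2: | res := 2 | iter i=3: | res := 2 | iter i=4: | res := 2 | iter i=5: | res := 2 | iter i=6: | res := 2 | iter i=7: | res := 2 | tmp := 8 | result 0; calc_v2 runs acc := 0 | tmp := 2 | ((tmp - b) < abs(b)): false | res := 0 | iter i=2: | res := 2 | iter i=3: | res := 2 | iter i=4: | res := 2 | iter i=5: | res := 2 | iter i=6: | res := 2 | iter i=7: | res := 2 | tmp := 8 | result 0; both end at 0.
Across all 210 domain points the two functions coincide.
verdict: equivalent


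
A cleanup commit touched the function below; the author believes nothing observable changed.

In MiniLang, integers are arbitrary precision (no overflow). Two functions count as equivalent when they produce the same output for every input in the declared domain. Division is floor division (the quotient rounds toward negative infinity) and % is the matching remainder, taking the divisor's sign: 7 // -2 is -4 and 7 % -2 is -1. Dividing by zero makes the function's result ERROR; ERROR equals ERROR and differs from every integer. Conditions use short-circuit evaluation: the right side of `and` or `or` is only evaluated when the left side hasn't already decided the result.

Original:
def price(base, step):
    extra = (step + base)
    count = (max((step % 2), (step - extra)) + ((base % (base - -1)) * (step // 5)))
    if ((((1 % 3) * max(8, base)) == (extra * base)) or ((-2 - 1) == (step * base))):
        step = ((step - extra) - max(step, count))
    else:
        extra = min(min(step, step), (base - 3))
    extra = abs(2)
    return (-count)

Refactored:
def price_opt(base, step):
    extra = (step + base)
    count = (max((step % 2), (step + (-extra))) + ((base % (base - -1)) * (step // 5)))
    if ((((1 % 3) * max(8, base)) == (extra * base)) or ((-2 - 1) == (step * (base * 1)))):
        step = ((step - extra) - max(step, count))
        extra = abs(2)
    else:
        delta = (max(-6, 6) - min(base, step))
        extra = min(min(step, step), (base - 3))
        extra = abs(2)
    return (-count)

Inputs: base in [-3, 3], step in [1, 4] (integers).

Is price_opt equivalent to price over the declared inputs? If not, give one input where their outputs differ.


Behavior is preserved: although arithmetic usage differs; constant usage differs; statement counts differ; min/max/abs usage differs; local variable names differ, the outputs never diverge.
As a probe, take base=2, step=2: price runs extra := 4 | count := 0 | ((((1 % 3) * max(8, base)) == (extra * base)) or ((-2 - 1) == (step * base))): true | step := -4 | extra := 2 | result 0; price_opt runs extra := 4 | count := 0 | ((((1 % 3) * max(8, base)) == (extra * base)) or ((-2 - 1) == (step * (base * 1)))): true | step := -4 | extra := 2 | result 0; both end at 0.
Checked all 28 inputs in the declared domain: the outputs agree on every one.
verdict: equivalent


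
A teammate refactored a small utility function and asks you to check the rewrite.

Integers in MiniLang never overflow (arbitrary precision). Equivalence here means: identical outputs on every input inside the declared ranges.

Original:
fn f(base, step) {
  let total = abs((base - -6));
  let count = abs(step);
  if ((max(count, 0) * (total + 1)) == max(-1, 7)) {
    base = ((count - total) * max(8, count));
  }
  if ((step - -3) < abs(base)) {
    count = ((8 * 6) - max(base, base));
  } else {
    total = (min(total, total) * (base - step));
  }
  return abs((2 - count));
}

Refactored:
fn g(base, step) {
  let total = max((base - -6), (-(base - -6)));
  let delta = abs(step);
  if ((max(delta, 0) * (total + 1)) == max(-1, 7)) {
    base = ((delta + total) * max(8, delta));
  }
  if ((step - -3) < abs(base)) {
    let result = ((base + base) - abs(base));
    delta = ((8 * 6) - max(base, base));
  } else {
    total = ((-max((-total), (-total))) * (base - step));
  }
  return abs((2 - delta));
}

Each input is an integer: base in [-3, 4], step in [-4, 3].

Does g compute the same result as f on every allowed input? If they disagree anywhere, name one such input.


These are not equivalent — on base=0, step=-1 the outputs split (86 vs 10).
f: total becomes 6; next count becomes 1; next ((max(count, 0) * (total + 1)) == max(-1, 7)) evaluates to true; next base becomes -40; next ((step - -3) < abs(base)) evaluates to true; next count becomes 88; next final value 86
g: total becomes 6; next delta becomes 1; next ((max(delta, 0) * (total + 1)) == max(-1, 7)) evaluates to true; next base becomes 56; next ((step - -3) < abs(base)) evaluates to true; next result becomes 56; next delta becomes -8; next final value 10
verdict: not equivalent; witness: base=0, step=-1


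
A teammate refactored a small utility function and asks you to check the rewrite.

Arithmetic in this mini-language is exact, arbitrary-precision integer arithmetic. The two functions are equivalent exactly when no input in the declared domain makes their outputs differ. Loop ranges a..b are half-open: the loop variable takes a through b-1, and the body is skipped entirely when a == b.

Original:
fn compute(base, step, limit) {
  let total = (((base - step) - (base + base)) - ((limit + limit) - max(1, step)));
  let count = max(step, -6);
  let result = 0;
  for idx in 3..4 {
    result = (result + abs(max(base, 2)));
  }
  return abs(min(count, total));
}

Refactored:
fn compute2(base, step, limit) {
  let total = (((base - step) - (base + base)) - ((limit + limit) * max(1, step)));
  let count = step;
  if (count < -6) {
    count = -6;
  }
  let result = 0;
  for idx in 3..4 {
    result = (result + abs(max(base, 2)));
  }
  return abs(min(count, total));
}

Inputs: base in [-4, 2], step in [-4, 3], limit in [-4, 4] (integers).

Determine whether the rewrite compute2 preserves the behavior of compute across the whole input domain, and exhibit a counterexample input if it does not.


base=-4, step=-1, limit=4 yields 2 from compute but 3 from compute2.
verdict: not equivalent; witness: base=-4, step=-1, limit=4


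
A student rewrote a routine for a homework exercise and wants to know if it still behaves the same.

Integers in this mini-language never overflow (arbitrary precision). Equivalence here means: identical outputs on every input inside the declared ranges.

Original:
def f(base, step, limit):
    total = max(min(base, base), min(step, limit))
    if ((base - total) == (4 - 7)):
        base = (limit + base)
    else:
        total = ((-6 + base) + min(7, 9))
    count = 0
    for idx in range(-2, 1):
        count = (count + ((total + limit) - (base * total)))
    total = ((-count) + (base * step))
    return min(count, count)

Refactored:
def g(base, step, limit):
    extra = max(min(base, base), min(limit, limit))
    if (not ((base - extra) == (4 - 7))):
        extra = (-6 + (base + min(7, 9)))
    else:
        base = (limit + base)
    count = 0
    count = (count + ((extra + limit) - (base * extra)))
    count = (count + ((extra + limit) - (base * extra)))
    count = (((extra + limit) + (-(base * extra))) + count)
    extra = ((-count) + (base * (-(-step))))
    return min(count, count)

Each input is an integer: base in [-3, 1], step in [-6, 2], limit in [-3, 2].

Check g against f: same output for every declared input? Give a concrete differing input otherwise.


Try base=-3, step=-6, limit=0.
f: total becomes -3; next ((base - total) == (4 - 7)) evaluates to false; next total becomes -2; next count becomes 0; next at idx=-2:; next count becomes -8; next at idx=-1:; next count becomes -16; next at idx=0:; next count becomes -24; next total becomes 42; next final value -24
g: extra becomes 0; next (not ((base - extra) == (4 - 7))) evaluates to false; next base becomes -3; next count becomes 0; next count becomes 0; next count becomes 0; next count becomes 0; next extra becomes 18; next final value 0
-24 against 0: the behavior changed.
verdict: not equivalent; witness: base=-3, step=-6, limit=0


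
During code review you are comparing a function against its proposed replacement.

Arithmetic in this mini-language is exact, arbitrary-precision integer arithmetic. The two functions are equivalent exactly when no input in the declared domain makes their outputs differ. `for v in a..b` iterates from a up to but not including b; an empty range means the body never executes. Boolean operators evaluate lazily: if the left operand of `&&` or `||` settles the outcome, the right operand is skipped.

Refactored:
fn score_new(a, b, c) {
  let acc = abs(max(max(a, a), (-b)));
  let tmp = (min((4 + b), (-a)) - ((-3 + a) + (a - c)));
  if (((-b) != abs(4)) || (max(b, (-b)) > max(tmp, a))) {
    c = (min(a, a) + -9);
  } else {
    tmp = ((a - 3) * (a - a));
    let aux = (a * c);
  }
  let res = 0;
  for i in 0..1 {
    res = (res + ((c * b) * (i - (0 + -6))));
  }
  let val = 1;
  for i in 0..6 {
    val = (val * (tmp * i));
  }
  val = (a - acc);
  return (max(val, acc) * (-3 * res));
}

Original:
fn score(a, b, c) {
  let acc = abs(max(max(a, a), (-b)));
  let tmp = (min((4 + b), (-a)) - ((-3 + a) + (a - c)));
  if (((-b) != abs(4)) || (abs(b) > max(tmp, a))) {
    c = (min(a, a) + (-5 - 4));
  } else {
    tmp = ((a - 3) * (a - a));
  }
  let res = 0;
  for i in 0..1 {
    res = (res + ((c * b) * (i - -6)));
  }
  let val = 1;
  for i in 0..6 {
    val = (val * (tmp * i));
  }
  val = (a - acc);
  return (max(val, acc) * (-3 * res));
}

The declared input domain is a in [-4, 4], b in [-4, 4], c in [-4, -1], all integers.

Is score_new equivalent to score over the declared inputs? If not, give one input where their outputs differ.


Equivalent — the differences include arithmetic usage differs; and local variable names differ; and statement counts differ; and constant usage differs; and min/max/abs usage differs, yet no declared input distinguishes the two.
As a probe, take a=-1, b=2, c=-3: score runs acc = 1; tmp = 3; (((-b) != abs(4)) || (abs(b) > max(tmp, a))) -> true; c = -10; res = 0; [i=0]; res = -120; val = 1; [i=0]; val = 0; [i=1]; val = 0; [i=2]; val = 0; [i=3]; val = 0; [i=4]; val = 0; [i=5]; val = 0; val = -2; return 360; score_new runs acc = 1; tmp = 3; (((-b) != abs(4)) || (max(b, (-b)) > max(tmp, a))) -> true; c = -10; res = 0; [i=0]; res = -120; val = 1; [i=0]; val = 0; [i=1]; val = 0; [i=2]; val = 0; [i=3]; val = 0; [i=4]; val = 0; [i=5]; val = 0; val = -2; return 360; both end at 360.
An exhaustive pass over the 324 declared inputs shows identical outputs.
verdict: equivalent


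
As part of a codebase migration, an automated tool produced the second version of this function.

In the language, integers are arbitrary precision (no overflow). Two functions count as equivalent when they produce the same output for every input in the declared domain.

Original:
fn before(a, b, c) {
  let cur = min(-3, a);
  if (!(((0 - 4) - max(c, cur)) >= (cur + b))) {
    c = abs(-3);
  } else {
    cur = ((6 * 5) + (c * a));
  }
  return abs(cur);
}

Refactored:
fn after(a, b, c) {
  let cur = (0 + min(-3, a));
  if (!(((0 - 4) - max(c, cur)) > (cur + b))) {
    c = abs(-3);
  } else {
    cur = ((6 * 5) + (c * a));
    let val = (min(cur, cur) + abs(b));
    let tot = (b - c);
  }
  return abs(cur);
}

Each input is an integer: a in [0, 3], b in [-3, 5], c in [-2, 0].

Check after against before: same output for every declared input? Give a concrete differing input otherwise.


At a=0, b=-1, c=0: before gives 30, after gives 3.
verdict: not equivalent; witness: a=0, b=-1, c=0


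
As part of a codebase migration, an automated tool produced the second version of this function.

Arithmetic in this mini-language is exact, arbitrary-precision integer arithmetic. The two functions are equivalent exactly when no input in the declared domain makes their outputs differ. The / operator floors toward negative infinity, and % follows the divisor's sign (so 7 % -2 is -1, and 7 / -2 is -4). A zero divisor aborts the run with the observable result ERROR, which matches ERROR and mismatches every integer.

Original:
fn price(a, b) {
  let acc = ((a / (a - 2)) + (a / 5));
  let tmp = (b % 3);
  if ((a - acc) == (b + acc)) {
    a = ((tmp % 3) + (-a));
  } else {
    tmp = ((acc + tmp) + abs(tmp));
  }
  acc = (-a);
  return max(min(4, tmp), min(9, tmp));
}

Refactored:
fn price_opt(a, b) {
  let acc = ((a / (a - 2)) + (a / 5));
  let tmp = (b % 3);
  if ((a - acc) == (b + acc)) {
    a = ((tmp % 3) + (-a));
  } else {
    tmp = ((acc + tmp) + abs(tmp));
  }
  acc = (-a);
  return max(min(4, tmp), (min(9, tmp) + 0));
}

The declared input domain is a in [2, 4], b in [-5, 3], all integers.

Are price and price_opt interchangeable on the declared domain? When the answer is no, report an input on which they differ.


Although constant usage differs; also arithmetic usage differs, 27/27 inputs agree.
verdict: equivalent


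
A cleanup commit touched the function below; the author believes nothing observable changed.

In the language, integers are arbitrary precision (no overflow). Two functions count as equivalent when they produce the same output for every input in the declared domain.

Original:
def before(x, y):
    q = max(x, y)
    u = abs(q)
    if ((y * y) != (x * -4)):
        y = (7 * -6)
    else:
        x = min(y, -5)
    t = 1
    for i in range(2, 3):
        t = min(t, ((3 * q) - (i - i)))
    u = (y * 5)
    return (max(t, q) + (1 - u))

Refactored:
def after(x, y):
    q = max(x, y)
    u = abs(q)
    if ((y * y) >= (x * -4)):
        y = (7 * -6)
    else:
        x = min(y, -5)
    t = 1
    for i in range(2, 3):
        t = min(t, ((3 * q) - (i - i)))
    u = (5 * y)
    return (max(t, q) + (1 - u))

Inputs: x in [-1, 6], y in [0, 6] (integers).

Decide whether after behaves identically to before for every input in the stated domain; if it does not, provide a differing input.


There is a counterexample at x=-1, y=0: 211 on one side, 1 on the other.
before: q=0, then u=0, then ((y * y) != (x * -4)) is true, then y=-42, then t=1, then (i=2), then t=0, then u=-210, then returns 211
after: q=0, then u=0, then ((y * y) >= (x * -4)) is false, then x=-5, then t=1, then (i=2), then t=0, then u=0, then returns 1
verdict: not equivalent; witness: x=-1, y=0


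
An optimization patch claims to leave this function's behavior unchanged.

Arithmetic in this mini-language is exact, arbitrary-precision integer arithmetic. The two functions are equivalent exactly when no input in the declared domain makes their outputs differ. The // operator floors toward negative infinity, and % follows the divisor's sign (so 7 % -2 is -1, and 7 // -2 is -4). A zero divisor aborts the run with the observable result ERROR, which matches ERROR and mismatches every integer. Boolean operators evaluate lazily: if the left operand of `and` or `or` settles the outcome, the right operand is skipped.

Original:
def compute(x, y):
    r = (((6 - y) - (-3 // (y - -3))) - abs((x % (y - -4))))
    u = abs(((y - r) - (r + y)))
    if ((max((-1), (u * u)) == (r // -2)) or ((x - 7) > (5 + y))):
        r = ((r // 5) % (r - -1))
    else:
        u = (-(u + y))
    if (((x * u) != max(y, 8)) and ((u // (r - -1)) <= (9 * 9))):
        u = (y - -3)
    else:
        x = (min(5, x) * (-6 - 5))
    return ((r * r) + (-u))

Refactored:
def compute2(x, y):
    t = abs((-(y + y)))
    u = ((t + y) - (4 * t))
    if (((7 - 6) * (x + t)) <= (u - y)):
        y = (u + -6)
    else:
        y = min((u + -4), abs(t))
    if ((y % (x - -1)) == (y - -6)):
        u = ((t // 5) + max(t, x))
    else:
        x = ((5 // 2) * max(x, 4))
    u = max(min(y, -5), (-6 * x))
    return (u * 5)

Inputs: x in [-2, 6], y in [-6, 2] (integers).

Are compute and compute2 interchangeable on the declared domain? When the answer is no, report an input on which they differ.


Consider the input x=-2, y=-6.
compute: r := 11 | u := 22 | ((max((-1), (u * u)) == (r // -2)) or ((x - 7) > (5 + y))): false | u := -16 | (((x * u) != max(y, 8)) and ((u // (r - -1)) <= (9 * 9))): true | u := -3 | result 124
compute2: t := 12 | u := -42 | (((7 - 6) * (x + t)) <= (u - y)): false | y := -46 | ((y % (x - -1)) == (y - -6)): false | x := 8 | u := -46 | result -230
124 != -230, so the rewrite changes behavior.
verdict: not equivalent; witness: x=-2, y=-6


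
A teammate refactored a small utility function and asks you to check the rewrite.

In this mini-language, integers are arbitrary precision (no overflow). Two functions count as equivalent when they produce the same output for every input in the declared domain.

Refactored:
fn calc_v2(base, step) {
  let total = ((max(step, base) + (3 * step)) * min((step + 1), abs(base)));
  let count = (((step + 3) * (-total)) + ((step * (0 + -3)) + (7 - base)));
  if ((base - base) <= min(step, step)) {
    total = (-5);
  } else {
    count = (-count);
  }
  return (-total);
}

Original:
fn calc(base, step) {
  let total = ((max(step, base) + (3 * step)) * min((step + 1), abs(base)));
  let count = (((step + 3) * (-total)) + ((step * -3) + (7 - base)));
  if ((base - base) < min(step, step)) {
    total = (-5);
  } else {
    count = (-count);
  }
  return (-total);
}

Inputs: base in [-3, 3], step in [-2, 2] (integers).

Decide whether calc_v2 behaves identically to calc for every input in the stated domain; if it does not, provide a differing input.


Consider the input base=-3, step=0.
calc: total = 0; count = 10; ((base - base) < min(step, step)) -> false; count = -10; return 0
calc_v2: total = 0; count = 10; ((base - base) <= min(step, step)) -> true; total = -5; return 5
0 != 5, so the rewrite changes behavior.
verdict: not equivalent; witness: base=-3, step=0


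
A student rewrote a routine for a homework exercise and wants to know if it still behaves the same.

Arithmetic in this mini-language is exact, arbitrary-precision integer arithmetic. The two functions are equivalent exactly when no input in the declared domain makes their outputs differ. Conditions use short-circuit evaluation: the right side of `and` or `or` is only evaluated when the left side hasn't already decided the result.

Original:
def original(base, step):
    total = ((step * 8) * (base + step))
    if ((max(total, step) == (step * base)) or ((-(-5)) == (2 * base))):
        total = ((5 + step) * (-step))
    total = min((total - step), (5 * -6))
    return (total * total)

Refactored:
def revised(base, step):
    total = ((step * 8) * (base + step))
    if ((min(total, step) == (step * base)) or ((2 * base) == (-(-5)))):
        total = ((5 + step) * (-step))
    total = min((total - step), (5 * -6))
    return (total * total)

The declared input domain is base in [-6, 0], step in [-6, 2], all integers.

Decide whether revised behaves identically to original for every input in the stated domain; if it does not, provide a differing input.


Equivalent. The suspicious edit (`max(total, step)` became `min(total, step)`) never changes the result for any input inside the declared domain.
Checked all 63 inputs in the declared domain: the outputs agree on every one.
One worked example (base=0, step=2) — original: total := 32 | ((max(total, step) == (step * base)) or ((-(-5)) == (2 * base))): false | total := -30 | result 900; revised: total := 32 | ((min(total, step) == (step * base)) or ((2 * base) == (-(-5)))): false | total := -30 | result 900; agreement on 900.
verdict: equivalent


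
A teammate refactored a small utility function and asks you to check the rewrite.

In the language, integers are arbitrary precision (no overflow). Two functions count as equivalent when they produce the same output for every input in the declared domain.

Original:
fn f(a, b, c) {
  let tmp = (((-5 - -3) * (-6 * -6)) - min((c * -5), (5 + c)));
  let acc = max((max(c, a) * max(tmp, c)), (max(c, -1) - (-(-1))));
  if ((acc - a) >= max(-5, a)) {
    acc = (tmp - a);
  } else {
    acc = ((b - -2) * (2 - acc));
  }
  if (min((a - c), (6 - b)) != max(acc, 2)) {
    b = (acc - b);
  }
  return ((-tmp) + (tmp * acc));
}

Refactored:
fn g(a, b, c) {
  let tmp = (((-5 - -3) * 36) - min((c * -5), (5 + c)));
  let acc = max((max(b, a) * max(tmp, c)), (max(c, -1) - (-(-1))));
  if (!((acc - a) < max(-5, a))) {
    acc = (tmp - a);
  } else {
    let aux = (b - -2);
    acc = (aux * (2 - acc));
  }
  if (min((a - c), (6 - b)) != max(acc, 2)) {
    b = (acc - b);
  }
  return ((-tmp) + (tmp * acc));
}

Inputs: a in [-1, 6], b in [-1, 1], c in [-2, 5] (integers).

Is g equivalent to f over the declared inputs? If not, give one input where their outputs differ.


At a=0, b=1, c=-2: f gives 5700, g gives -825.
verdict: not equivalent; witness: a=0, b=1, c=-2


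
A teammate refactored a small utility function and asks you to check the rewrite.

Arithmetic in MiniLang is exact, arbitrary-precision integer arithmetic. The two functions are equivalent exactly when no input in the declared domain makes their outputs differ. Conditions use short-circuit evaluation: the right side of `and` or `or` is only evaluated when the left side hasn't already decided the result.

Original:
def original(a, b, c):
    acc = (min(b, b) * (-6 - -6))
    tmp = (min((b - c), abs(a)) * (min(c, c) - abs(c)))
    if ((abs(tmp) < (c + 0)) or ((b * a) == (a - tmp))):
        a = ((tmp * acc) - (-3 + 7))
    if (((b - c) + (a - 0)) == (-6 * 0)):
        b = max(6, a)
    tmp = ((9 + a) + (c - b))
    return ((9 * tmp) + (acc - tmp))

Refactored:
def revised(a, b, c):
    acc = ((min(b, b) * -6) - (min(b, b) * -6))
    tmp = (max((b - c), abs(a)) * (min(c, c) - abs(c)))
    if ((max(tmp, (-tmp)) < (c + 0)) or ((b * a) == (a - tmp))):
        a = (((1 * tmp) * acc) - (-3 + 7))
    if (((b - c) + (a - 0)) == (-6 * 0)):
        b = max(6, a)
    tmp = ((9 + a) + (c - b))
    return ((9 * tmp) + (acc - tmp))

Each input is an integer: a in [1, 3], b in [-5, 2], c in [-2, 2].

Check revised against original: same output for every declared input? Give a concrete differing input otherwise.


Evaluate both at a=1, b=-3, c=-2.
original: acc=0, then tmp=4, then ((abs(tmp) < (c + 0)) or ((b * a) == (a - tmp))) is true, then a=-4, then (((b - c) + (a - 0)) == (-6 * 0)) is false, then tmp=6, then returns 48
revised: acc=0, then tmp=-4, then ((max(tmp, (-tmp)) < (c + 0)) or ((b * a) == (a - tmp))) is false, then (((b - c) + (a - 0)) == (-6 * 0)) is true, then b=6, then tmp=2, then returns 16
48 != 16, so the rewrite changes behavior.
verdict: not equivalent; witness: a=1, b=-3, c=-2


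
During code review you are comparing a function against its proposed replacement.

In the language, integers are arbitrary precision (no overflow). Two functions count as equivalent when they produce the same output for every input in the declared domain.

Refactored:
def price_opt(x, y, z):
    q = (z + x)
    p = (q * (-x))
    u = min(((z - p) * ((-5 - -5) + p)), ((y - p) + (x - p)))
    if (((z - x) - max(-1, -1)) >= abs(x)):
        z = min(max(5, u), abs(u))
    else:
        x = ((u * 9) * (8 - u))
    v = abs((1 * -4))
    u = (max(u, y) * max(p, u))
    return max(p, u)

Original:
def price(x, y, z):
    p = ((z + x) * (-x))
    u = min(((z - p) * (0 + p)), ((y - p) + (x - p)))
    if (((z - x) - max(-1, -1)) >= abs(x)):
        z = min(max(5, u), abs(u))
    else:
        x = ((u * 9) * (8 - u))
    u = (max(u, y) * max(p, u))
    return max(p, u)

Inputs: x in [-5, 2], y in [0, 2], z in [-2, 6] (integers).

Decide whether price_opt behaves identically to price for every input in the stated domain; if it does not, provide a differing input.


The two versions differ — the changes include arithmetic usage differs, plus local variable names differ, plus min/max/abs usage differs, plus constant usage differs, plus statement counts differ.
As a probe, take x=-3, y=1, z=-2: price runs p becomes -15; next u becomes -195; next (((z - x) - max(-1, -1)) >= abs(x)) evaluates to false; next x becomes -356265; next u becomes -15; next final value -15; price_opt runs q becomes -5; next p becomes -15; next u becomes -195; next (((z - x) - max(-1, -1)) >= abs(x)) evaluates to false; next x becomes -356265; next v becomes 4; next u becomes -15; next final value -15; both end at -15.
Sweeping the whole domain (216 inputs) finds no disagreement.
verdict: equivalent


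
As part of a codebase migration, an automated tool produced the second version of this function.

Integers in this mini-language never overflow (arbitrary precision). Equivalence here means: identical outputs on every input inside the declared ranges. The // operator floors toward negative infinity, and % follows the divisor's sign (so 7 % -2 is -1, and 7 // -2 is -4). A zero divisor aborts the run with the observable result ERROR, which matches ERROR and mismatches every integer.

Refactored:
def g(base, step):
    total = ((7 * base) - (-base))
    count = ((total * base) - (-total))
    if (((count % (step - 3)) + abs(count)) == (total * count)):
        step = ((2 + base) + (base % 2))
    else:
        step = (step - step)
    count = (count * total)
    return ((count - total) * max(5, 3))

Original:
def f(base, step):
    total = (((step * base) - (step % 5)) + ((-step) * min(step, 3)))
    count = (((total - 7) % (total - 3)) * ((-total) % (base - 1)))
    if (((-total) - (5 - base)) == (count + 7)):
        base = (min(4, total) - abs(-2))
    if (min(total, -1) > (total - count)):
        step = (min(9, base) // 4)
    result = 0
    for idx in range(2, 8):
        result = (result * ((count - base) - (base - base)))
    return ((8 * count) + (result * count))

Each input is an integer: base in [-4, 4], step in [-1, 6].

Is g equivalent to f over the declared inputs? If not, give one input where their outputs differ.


Try base=-4, step=-1.
f: total=-1, then count=0, then (((-total) - (5 - base)) == (count + 7)) is false, then (min(total, -1) > (total - count)) is false, then result=0, then (idx=2), then result=0, then (idx=3), then result=0, then (idx=4), then result=0, then (idx=5), then result=0, then (idx=6), then result=0, then (idx=7), then result=0, then returns 0
g: total=-32, then count=96, then (((count % (step - 3)) + abs(count)) == (total * count)) is false, then step=0, then count=-3072, then returns -15200
0 and -15200 differ, so these are not the same function on this domain.
verdict: not equivalent; witness: base=-4, step=-1


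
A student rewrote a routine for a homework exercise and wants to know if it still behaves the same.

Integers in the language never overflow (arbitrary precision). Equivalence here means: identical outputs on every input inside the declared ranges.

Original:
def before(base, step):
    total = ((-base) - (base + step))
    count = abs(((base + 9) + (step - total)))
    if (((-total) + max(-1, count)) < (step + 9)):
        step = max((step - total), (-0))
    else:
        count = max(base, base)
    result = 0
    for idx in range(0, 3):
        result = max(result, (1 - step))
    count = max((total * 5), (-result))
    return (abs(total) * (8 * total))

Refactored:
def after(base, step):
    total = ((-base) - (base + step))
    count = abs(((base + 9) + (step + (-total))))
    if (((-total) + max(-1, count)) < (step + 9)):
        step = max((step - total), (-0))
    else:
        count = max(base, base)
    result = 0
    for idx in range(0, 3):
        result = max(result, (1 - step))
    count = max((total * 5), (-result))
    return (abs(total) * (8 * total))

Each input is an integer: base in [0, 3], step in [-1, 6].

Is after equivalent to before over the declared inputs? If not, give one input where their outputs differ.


This is a faithful refactor — arithmetic usage differs, but the computed results match everywhere.
As a probe, take base=2, step=0: before runs total becomes -4; next count becomes 15; next (((-total) + max(-1, count)) < (step + 9)) evaluates to false; next count becomes 2; next result becomes 0; next at idx=0:; next result becomes 1; next at idx=1:; next result becomes 1; next at idx=2:; next result becomes 1; next count becomes -1; next final value -128; after runs total becomes -4; next count becomes 15; next (((-total) + max(-1, count)) < (step + 9)) evaluates to false; next count becomes 2; next result becomes 0; next at idx=0:; next result becomes 1; next at idx=1:; next result becomes 1; next at idx=2:; next result becomes 1; next count becomes -1; next final value -128; both end at -128.
Across all 32 domain points the two functions coincide.
verdict: equivalent


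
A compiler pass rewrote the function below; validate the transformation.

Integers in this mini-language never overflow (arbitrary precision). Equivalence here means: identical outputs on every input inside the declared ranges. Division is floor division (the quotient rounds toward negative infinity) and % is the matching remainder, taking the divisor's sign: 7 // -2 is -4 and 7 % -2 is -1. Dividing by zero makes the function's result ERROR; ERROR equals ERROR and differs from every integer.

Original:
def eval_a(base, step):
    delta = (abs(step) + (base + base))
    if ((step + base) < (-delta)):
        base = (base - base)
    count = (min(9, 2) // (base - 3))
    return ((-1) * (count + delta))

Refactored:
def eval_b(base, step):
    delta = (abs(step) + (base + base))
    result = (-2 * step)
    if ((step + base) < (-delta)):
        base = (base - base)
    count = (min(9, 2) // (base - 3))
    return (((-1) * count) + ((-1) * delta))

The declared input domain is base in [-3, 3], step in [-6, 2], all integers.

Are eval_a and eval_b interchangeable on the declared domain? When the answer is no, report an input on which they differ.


Comparing the listings, the differences include: statement counts differ; arithmetic usage differs; constant usage differs; local variable names differ.
As a probe, take base=3, step=-2: eval_a runs delta becomes 8; next ((step + base) < (-delta)) evaluates to false; next hits division by zero so the output is ERROR; eval_b runs delta becomes 8; next result becomes 4; next ((step + base) < (-delta)) evaluates to false; next hits division by zero so the output is ERROR; both end at ERROR.
Checked all 63 inputs in the declared domain: the outputs agree on every one.
verdict: equivalent


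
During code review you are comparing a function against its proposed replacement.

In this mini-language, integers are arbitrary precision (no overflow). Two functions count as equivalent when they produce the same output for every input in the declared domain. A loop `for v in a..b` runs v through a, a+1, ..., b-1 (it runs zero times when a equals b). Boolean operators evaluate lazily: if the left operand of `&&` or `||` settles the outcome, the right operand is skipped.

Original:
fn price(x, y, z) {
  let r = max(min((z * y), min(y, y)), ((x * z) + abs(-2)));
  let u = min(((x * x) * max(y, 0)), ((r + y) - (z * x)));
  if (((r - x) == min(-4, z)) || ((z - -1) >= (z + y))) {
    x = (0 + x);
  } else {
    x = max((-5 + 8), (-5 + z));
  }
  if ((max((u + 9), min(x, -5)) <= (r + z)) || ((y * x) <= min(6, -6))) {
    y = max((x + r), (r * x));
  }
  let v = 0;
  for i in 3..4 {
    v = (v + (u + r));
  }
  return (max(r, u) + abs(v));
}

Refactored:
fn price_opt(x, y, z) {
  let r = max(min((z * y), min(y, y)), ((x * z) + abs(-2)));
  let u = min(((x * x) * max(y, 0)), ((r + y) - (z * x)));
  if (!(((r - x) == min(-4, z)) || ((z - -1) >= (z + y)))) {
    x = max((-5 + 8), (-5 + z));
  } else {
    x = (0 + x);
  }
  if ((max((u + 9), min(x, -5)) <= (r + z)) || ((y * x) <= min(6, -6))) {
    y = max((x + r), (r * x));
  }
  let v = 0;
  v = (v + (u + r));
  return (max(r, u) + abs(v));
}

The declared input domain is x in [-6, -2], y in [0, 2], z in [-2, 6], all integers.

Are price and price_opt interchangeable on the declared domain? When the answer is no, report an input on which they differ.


Reading the diff, among the changes: local variable names differ; loop structure differs; boolean connective usage differs; statement counts differ.
As a probe, take x=-3, y=1, z=6: price runs r becomes 1; next u becomes 9; next (((r - x) == min(-4, z)) || ((z - -1) >= (z + y))) evaluates to true; next x becomes -3; next ((max((u + 9), min(x, -5)) <= (r + z)) || ((y * x) <= min(6, -6))) evaluates to false; next v becomes 0; next at i=3:; next v becomes 10; next final value 19; price_opt runs r becomes 1; next u becomes 9; next (!(((r - x) == min(-4, z)) || ((z - -1) >= (z + y)))) evaluates to false; next x becomes -3; next ((max((u + 9), min(x, -5)) <= (r + z)) || ((y * x) <= min(6, -6))) evaluates to false; next v becomes 0; next v becomes 10; next final value 19; both end at 19.
Sweeping the whole domain (135 inputs) finds no disagreement.
verdict: equivalent


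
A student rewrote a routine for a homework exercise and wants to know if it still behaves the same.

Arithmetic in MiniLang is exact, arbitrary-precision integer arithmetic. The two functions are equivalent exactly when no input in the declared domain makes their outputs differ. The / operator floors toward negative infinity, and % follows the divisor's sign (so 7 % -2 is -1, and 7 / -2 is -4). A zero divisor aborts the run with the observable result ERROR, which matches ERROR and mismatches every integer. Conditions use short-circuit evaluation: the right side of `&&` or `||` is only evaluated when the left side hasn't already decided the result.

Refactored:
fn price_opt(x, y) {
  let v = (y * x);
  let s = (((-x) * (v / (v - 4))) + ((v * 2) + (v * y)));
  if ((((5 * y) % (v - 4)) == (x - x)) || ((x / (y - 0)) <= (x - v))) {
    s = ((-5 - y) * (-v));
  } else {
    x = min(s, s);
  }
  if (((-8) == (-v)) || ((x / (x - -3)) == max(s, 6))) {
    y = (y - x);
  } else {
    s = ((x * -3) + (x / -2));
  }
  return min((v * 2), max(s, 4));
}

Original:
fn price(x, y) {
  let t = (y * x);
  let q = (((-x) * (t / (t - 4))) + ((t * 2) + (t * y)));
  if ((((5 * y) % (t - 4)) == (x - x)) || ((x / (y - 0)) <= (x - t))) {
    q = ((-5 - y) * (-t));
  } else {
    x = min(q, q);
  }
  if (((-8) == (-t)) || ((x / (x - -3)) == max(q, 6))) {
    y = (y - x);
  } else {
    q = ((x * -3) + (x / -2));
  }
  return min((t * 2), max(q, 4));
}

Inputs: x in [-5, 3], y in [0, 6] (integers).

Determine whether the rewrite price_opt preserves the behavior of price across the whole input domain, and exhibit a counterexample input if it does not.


This is a faithful refactor — local variable names differ, but the computed results match everywhere.
One worked example (x=2, y=0) — price: t = 0; q = 0; ((((5 * y) % (t - 4)) == (x - x)) || ((x / (y - 0)) <= (x - t))) -> true; q = 0; (((-8) == (-t)) || ((x / (x - -3)) == max(q, 6))) -> false; q = -7; return 0; price_opt: v = 0; s = 0; ((((5 * y) % (v - 4)) == (x - x)) || ((x / (y - 0)) <= (x - v))) -> true; s = 0; (((-8) == (-v)) || ((x / (x - -3)) == max(s, 6))) -> false; s = -7; return 0; agreement on 0.
Sweeping the whole domain (63 inputs) finds no disagreement.
verdict: equivalent
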